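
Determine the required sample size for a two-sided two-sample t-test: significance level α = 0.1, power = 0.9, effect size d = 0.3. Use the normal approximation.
n = 191 per group

Sample size formula (two-sample t-test, normal approximation):
n = 2 · ((z_{α/2} + z_β) / d)²

z_{α/2} = 1.645 (for α = 0.1, two-sided)
z_β = 1.282 (for power = 0.9)
d = 0.3

n = 2 · ((1.645 + 1.282) / 0.3)²
n = 2 · (9.757)²
n ≈ 190.40
Round up to the next whole number: n = 191 per group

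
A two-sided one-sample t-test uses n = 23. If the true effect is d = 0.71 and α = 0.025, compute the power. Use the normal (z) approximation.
Power ≈ 0.88

Power calculation (one-sample t-test, normal approximation):
z_β = d · √n - z_{α/2}
z_β = 0.71 · √23 - 2.241
z_β = 0.71 · 4.796 - 2.241
z_β = 1.164

Power = Φ(z_β) = Φ(1.164) ≈ 0.878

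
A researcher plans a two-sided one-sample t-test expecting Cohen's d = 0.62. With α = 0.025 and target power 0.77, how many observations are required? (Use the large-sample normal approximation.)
n = 24

Sample size formula (one-sample t-test, normal approximation):
n = ((z_{α/2} + z_β) / d)²

z_{α/2} = 2.241 (for α = 0.025, two-sided)
z_β = 0.739 (for power = 0.77)
d = 0.62

n = ((2.241 + 0.739) / 0.62)²
n = (4.806)²
n ≈ 23.10
Round up to the next whole number: n = 24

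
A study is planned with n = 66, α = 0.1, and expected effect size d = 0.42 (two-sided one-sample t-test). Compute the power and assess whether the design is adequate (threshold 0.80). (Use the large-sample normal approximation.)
Power ≈ 0.96; the study is adequately powered (power ≥ 0.80)

Power calculation (one-sample t-test, normal approximation):
z_β = d · √n - z_{α/2}
z_β = 0.42 · √66 - 1.645
z_β = 0.42 · 8.124 - 1.645
z_β = 1.767

Power = Φ(z_β) = Φ(1.767) ≈ 0.961

Effect size d = 0.42 is small by Cohen's convention (0.2/0.5/0.8).

Threshold: power ≥ 0.80 is conventionally adequate.
Power ≈ 0.96 → the study is adequately powered (power ≥ 0.80).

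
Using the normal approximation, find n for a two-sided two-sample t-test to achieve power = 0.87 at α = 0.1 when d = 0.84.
n = 22 per group

Sample size formula (two-sample t-test, normal approximation):
n = 2 · ((z_{α/2} + z_β) / d)²

z_{α/2} = 1.645 (for α = 0.1, two-sided)
z_β = 1.126 (for power = 0.87)
d = 0.84

n = 2 · ((1.645 + 1.126) / 0.84)²
n = 2 · (3.299)²
n ≈ 21.77
Round up to the next whole number: n = 22 per group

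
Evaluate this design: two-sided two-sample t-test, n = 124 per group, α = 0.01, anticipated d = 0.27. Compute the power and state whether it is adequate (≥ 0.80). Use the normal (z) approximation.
Power ≈ 0.33; the study is underpowered (power < 0.80)

Power calculation (two-sample t-test, normal approximation):
z_β = d · √(n/2) - z_{α/2}
z_β = 0.27 · √(124/2) - 2.576
z_β = 0.27 · 7.874 - 2.576
z_β = -0.450

Power = Φ(z_β) = Φ(-0.450) ≈ 0.326

Effect size d = 0.27 is small by Cohen's convention (0.2/0.5/0.8).

Threshold: power ≥ 0.80 is conventionally adequate.
Power ≈ 0.33 → the study is underpowered (power < 0.80).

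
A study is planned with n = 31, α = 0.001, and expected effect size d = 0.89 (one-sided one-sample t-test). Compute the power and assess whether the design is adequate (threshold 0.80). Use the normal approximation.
Power ≈ 0.97; the study is adequately powered (power ≥ 0.80)

Power calculation (one-sample t-test, normal approximation):
z_β = d · √n - z_α
z_β = 0.89 · √31 - 3.090
z_β = 0.89 · 5.568 - 3.090
z_β = 1.865

Power = Φ(z_β) = Φ(1.865) ≈ 0.969

Effect size d = 0.89 is large by Cohen's convention (0.2/0.5/0.8).

Threshold: power ≥ 0.80 is conventionally adequate.
Power ≈ 0.97 → the study is adequately powered (power ≥ 0.80).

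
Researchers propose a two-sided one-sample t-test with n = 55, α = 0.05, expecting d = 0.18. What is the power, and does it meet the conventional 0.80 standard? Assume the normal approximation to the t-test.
Power ≈ 0.27; the study is underpowered (power < 0.80)

Power calculation (one-sample t-test, normal approximation):
z_β = d · √n - z_{α/2}
z_β = 0.18 · √55 - 1.960
z_β = 0.18 · 7.416 - 1.960
z_β = -0.625

Power = Φ(z_β) = Φ(-0.625) ≈ 0.266

Effect size d = 0.18 is very small by Cohen's convention (0.2/0.5/0.8).

Threshold: power ≥ 0.80 is conventionally adequate.
Power ≈ 0.27 → the study is underpowered (power < 0.80).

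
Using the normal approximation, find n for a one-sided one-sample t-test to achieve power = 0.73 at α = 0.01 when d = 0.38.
n = 60

Sample size formula (one-sample t-test, normal approximation):
n = ((z_α + z_β) / d)²

z_α = 2.326 (for α = 0.01, one-sided)
z_β = 0.613 (for power = 0.73)
d = 0.38

n = ((2.326 + 0.613) / 0.38)²
n = (7.734)²
n ≈ 59.81
Round up to the next whole number: n = 60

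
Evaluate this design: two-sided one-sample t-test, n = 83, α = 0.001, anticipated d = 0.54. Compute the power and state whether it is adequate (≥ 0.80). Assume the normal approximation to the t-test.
Power ≈ 0.95; the study is adequately powered (power ≥ 0.80)

Power calculation (one-sample t-test, normal approximation):
z_β = d · √n - z_{α/2}
z_β = 0.54 · √83 - 3.291
z_β = 0.54 · 9.110 - 3.291
z_β = 1.629

Power = Φ(z_β) = Φ(1.629) ≈ 0.948

Effect size d = 0.54 is medium by Cohen's convention (0.2/0.5/0.8).

Threshold: power ≥ 0.80 is conventionally adequate.
Power ≈ 0.95 → the study is adequately powered (power ≥ 0.80).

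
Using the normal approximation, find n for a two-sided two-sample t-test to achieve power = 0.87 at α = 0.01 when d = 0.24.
n = 476 per group

Sample size formula (two-sample t-test, normal approximation):
n = 2 · ((z_{α/2} + z_β) / d)²

z_{α/2} = 2.576 (for α = 0.01, two-sided)
z_β = 1.126 (for power = 0.87)
d = 0.24

n = 2 · ((2.576 + 1.126) / 0.24)²
n = 2 · (15.425)²
n ≈ 475.86
Round up to the next whole number: n = 476 per group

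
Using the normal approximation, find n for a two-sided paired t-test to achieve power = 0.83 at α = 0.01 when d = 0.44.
n = 65 pairs

Sample size formula (paired t-test, normal approximation):
n = ((z_{α/2} + z_β) / d)²

z_{α/2} = 2.576 (for α = 0.01, two-sided)
z_β = 0.954 (for power = 0.83)
d = 0.44

n = ((2.576 + 0.954) / 0.44)²
n = (8.023)²
n ≈ 64.37
Round up to the next whole number: n = 65 pairs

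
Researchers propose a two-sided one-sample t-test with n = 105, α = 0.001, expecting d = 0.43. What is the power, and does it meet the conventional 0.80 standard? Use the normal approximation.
Power ≈ 0.87; the study is adequately powered (power ≥ 0.80)

Power calculation (one-sample t-test, normal approximation):
z_β = d · √n - z_{α/2}
z_β = 0.43 · √105 - 3.291
z_β = 0.43 · 10.247 - 3.291
z_β = 1.116

Power = Φ(z_β) = Φ(1.116) ≈ 0.868

Effect size d = 0.43 is small by Cohen's convention (0.2/0.5/0.8).

Threshold: power ≥ 0.80 is conventionally adequate.
Power ≈ 0.87 → the study is adequately powered (power ≥ 0.80).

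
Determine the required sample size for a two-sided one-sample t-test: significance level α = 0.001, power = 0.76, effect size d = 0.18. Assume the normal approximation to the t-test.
n = 494

Sample size formula (one-sample t-test, normal approximation):
n = ((z_{α/2} + z_β) / d)²

z_{α/2} = 3.291 (for α = 0.001, two-sided)
z_β = 0.706 (for power = 0.76)
d = 0.18

n = ((3.291 + 0.706) / 0.18)²
n = (22.206)²
n ≈ 493.11
Round up to the next whole number: n = 494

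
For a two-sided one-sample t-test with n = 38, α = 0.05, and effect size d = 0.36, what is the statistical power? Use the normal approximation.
Power ≈ 0.60

Power calculation (one-sample t-test, normal approximation):
z_β = d · √n - z_{α/2}
z_β = 0.36 · √38 - 1.960
z_β = 0.36 · 6.164 - 1.960
z_β = 0.259

Power = Φ(z_β) = Φ(0.259) ≈ 0.602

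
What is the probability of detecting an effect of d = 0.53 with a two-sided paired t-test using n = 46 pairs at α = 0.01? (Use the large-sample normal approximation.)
Power ≈ 0.85

Power calculation (paired t-test, normal approximation):
z_β = d · √n - z_{α/2}
z_β = 0.53 · √46 - 2.576
z_β = 0.53 · 6.782 - 2.576
z_β = 1.019

Power = Φ(z_β) = Φ(1.019) ≈ 0.846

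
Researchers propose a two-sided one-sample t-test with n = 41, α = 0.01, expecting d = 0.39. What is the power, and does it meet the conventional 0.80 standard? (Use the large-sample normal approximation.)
Power ≈ 0.47; the study is underpowered (power < 0.80)

Power calculation (one-sample t-test, normal approximation):
z_β = d · √n - z_{α/2}
z_β = 0.39 · √41 - 2.576
z_β = 0.39 · 6.403 - 2.576
z_β = -0.079

Power = Φ(z_β) = Φ(-0.079) ≈ 0.469

Effect size d = 0.39 is small by Cohen's convention (0.2/0.5/0.8).

Threshold: power ≥ 0.80 is conventionally adequate.
Power ≈ 0.47 → the study is underpowered (power < 0.80).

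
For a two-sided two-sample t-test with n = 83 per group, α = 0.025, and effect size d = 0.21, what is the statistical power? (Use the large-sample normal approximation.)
Power ≈ 0.19

Power calculation (two-sample t-test, normal approximation):
z_β = d · √(n/2) - z_{α/2}
z_β = 0.21 · √(83/2) - 2.241
z_β = 0.21 · 6.442 - 2.241
z_β = -0.889

Power = Φ(z_β) = Φ(-0.889) ≈ 0.187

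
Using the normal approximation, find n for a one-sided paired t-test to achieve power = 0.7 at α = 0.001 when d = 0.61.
n = 36 pairs

Sample size formula (paired t-test, normal approximation):
n = ((z_α + z_β) / d)²

z_α = 3.090 (for α = 0.001, one-sided)
z_β = 0.524 (for power = 0.7)
d = 0.61

n = ((3.090 + 0.524) / 0.61)²
n = (5.925)²
n ≈ 35.11
Round up to the next whole number: n = 36 pairs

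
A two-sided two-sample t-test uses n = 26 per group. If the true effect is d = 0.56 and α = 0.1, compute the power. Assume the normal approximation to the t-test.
Power ≈ 0.65

Power calculation (two-sample t-test, normal approximation):
z_β = d · √(n/2) - z_{α/2}
z_β = 0.56 · √(26/2) - 1.645
z_β = 0.56 · 3.606 - 1.645
z_β = 0.374

Power = Φ(z_β) = Φ(0.374) ≈ 0.646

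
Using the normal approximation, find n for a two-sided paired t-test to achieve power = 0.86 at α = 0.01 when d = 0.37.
n = 98 pairs

Sample size formula (paired t-test, normal approximation):
n = ((z_{α/2} + z_β) / d)²

z_{α/2} = 2.576 (for α = 0.01, two-sided)
z_β = 1.080 (for power = 0.86)
d = 0.37

n = ((2.576 + 1.080) / 0.37)²
n = (9.881)²
n ≈ 97.63
Round up to the next whole number: n = 98 pairs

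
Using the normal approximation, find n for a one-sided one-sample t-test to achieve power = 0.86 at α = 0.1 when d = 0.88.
n = 8

Sample size formula (one-sample t-test, normal approximation):
n = ((z_α + z_β) / d)²

z_α = 1.282 (for α = 0.1, one-sided)
z_β = 1.080 (for power = 0.86)
d = 0.88

n = ((1.282 + 1.080) / 0.88)²
n = (2.684)²
n ≈ 7.20
Round up to the next whole number: n = 8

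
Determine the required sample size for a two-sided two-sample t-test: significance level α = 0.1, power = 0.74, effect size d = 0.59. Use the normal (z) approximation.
n = 31 per group

Sample size formula (two-sample t-test, normal approximation):
n = 2 · ((z_{α/2} + z_β) / d)²

z_{α/2} = 1.645 (for α = 0.1, two-sided)
z_β = 0.643 (for power = 0.74)
d = 0.59

n = 2 · ((1.645 + 0.643) / 0.59)²
n = 2 · (3.878)²
n ≈ 30.08
Round up to the next whole number: n = 31 per group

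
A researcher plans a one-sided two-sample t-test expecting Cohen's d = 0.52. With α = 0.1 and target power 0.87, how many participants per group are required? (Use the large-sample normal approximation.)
n = 43 per group

Sample size formula (two-sample t-test, normal approximation):
n = 2 · ((z_α + z_β) / d)²

z_α = 1.282 (for α = 0.1, one-sided)
z_β = 1.126 (for power = 0.87)
d = 0.52

n = 2 · ((1.282 + 1.126) / 0.52)²
n = 2 · (4.631)²
n ≈ 42.89
Round up to the next whole number: n = 43 per group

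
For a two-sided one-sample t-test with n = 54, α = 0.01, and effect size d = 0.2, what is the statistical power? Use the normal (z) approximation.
Power ≈ 0.13

Power calculation (one-sample t-test, normal approximation):
z_β = d · √n - z_{α/2}
z_β = 0.2 · √54 - 2.576
z_β = 0.2 · 7.348 - 2.576
z_β = -1.106

Power = Φ(z_β) = Φ(-1.106) ≈ 0.134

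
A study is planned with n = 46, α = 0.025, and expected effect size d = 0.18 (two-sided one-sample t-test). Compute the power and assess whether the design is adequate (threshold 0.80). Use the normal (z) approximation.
Power ≈ 0.15; the study is underpowered (power < 0.80)

Power calculation (one-sample t-test, normal approximation):
z_β = d · √n - z_{α/2}
z_β = 0.18 · √46 - 2.241
z_β = 0.18 · 6.782 - 2.241
z_β = -1.021

Power = Φ(z_β) = Φ(-1.021) ≈ 0.154

Effect size d = 0.18 is very small by Cohen's convention (0.2/0.5/0.8).

Threshold: power ≥ 0.80 is conventionally adequate.
Power ≈ 0.15 → the study is underpowered (power < 0.80).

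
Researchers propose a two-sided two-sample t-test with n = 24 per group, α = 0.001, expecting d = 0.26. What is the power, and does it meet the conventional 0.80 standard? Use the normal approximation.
Power ≈ 0.01; the study is underpowered (power < 0.80)

Power calculation (two-sample t-test, normal approximation):
z_β = d · √(n/2) - z_{α/2}
z_β = 0.26 · √(24/2) - 3.291
z_β = 0.26 · 3.464 - 3.291
z_β = -2.390

Power = Φ(z_β) = Φ(-2.390) ≈ 0.008

Effect size d = 0.26 is small by Cohen's convention (0.2/0.5/0.8).

Threshold: power ≥ 0.80 is conventionally adequate.
Power ≈ 0.01 → the study is underpowered (power < 0.80).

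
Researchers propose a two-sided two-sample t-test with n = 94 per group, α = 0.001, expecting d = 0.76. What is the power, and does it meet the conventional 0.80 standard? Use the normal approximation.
Power ≈ 0.97; the study is adequately powered (power ≥ 0.80)

Power calculation (two-sample t-test, normal approximation):
z_β = d · √(n/2) - z_{α/2}
z_β = 0.76 · √(94/2) - 3.291
z_β = 0.76 · 6.856 - 3.291
z_β = 1.920

Power = Φ(z_β) = Φ(1.920) ≈ 0.973

Effect size d = 0.76 is medium by Cohen's convention (0.2/0.5/0.8).

Threshold: power ≥ 0.80 is conventionally adequate.
Power ≈ 0.97 → the study is adequately powered (power ≥ 0.80).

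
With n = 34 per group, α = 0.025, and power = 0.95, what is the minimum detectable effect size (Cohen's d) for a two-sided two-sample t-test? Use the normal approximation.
d ≈ 0.94

Minimum detectable effect (two-sample t-test, normal approximation):
d = (z_{α/2} + z_β) / √(n/2)
d = (2.241 + 1.645) / √(34/2)
d = 3.886 / 4.123
d ≈ 0.94

By Cohen's convention (0.2 small / 0.5 medium / 0.8 large): large effect.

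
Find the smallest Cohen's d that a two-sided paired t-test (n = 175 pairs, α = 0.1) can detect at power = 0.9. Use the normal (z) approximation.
d ≈ 0.22

Minimum detectable effect (paired t-test, normal approximation):
d = (z_{α/2} + z_β) / √n
d = (1.645 + 1.282) / √175
d = 2.926 / 13.229
d ≈ 0.22

By Cohen's convention (0.2 small / 0.5 medium / 0.8 large): small effect.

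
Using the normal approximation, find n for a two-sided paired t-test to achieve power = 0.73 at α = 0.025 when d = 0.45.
n = 41 pairs

Sample size formula (paired t-test, normal approximation):
n = ((z_{α/2} + z_β) / d)²

z_{α/2} = 2.241 (for α = 0.025, two-sided)
z_β = 0.613 (for power = 0.73)
d = 0.45

n = ((2.241 + 0.613) / 0.45)²
n = (6.342)²
n ≈ 40.22
Round up to the next whole number: n = 41 pairs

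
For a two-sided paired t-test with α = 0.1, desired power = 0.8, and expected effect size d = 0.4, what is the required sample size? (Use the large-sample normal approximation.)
n = 39 pairs

Sample size formula (paired t-test, normal approximation):
n = ((z_{α/2} + z_β) / d)²

z_{α/2} = 1.645 (for α = 0.1, two-sided)
z_β = 0.842 (for power = 0.8)
d = 0.4

n = ((1.645 + 0.842) / 0.4)²
n = (6.218)²
n ≈ 38.66
Round up to the next whole number: n = 39 pairs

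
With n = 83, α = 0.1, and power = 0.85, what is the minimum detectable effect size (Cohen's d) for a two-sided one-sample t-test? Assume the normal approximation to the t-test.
d ≈ 0.29

Minimum detectable effect (one-sample t-test, normal approximation):
d = (z_{α/2} + z_β) / √n
d = (1.645 + 1.036) / √83
d = 2.681 / 9.110
d ≈ 0.29

By Cohen's convention (0.2 small / 0.5 medium / 0.8 large): small effect.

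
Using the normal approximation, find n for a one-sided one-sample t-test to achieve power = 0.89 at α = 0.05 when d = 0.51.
n = 32

Sample size formula (one-sample t-test, normal approximation):
n = ((z_α + z_β) / d)²

z_α = 1.645 (for α = 0.05, one-sided)
z_β = 1.227 (for power = 0.89)
d = 0.51

n = ((1.645 + 1.227) / 0.51)²
n = (5.631)²
n ≈ 31.71
Round up to the next whole number: n = 32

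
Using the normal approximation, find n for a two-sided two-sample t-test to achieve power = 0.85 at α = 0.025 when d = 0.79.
n = 35 per group

Sample size formula (two-sample t-test, normal approximation):
n = 2 · ((z_{α/2} + z_β) / d)²

z_{α/2} = 2.241 (for α = 0.025, two-sided)
z_β = 1.036 (for power = 0.85)
d = 0.79

n = 2 · ((2.241 + 1.036) / 0.79)²
n = 2 · (4.148)²
n ≈ 34.41
Round up to the next whole number: n = 35 per group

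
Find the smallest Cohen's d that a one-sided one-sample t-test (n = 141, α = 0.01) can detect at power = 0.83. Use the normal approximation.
d ≈ 0.28

Minimum detectable effect (one-sample t-test, normal approximation):
d = (z_α + z_β) / √n
d = (2.326 + 0.954) / √141
d = 3.281 / 11.874
d ≈ 0.28

By Cohen's convention (0.2 small / 0.5 medium / 0.8 large): small effect.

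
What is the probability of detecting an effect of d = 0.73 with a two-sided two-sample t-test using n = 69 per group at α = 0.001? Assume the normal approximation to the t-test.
Power ≈ 0.84

Power calculation (two-sample t-test, normal approximation):
z_β = d · √(n/2) - z_{α/2}
z_β = 0.73 · √(69/2) - 3.291
z_β = 0.73 · 5.874 - 3.291
z_β = 0.997

Power = Φ(z_β) = Φ(0.997) ≈ 0.841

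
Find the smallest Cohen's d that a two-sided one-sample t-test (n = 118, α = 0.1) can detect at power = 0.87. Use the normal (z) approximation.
d ≈ 0.26

Minimum detectable effect (one-sample t-test, normal approximation):
d = (z_{α/2} + z_β) / √n
d = (1.645 + 1.126) / √118
d = 2.771 / 10.863
d ≈ 0.26

By Cohen's convention (0.2 small / 0.5 medium / 0.8 large): small effect.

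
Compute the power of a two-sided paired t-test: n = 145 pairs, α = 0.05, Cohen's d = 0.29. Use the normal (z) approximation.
Power ≈ 0.94

Power calculation (paired t-test, normal approximation):
z_β = d · √n - z_{α/2}
z_β = 0.29 · √145 - 1.960
z_β = 0.29 · 12.042 - 1.960
z_β = 1.532

Power = Φ(z_β) = Φ(1.532) ≈ 0.937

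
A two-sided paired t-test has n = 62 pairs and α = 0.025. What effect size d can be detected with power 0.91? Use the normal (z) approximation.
d ≈ 0.45

Minimum detectable effect (paired t-test, normal approximation):
d = (z_{α/2} + z_β) / √n
d = (2.241 + 1.341) / √62
d = 3.582 / 7.874
d ≈ 0.45

By Cohen's convention (0.2 small / 0.5 medium / 0.8 large): small effect.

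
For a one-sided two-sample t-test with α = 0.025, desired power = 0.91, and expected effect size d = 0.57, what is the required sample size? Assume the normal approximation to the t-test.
n = 68 per group

Sample size formula (two-sample t-test, normal approximation):
n = 2 · ((z_α + z_β) / d)²

z_α = 1.960 (for α = 0.025, one-sided)
z_β = 1.341 (for power = 0.91)
d = 0.57

n = 2 · ((1.960 + 1.341) / 0.57)²
n = 2 · (5.791)²
n ≈ 67.07
Round up to the next whole number: n = 68 per group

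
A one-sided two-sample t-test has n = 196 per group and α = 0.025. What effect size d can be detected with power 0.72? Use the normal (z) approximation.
d ≈ 0.26

Minimum detectable effect (two-sample t-test, normal approximation):
d = (z_α + z_β) / √(n/2)
d = (1.960 + 0.583) / √(196/2)
d = 2.543 / 9.899
d ≈ 0.26

By Cohen's convention (0.2 small / 0.5 medium / 0.8 large): small effect.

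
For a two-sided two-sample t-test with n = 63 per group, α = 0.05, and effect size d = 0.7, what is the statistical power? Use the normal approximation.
Power ≈ 0.98

Power calculation (two-sample t-test, normal approximation):
z_β = d · √(n/2) - z_{α/2}
z_β = 0.7 · √(63/2) - 1.960
z_β = 0.7 · 5.612 - 1.960
z_β = 1.969

Power = Φ(z_β) = Φ(1.969) ≈ 0.976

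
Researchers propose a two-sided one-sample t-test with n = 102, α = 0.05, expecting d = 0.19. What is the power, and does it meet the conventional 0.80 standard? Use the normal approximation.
Power ≈ 0.48; the study is underpowered (power < 0.80)

Power calculation (one-sample t-test, normal approximation):
z_β = d · √n - z_{α/2}
z_β = 0.19 · √102 - 1.960
z_β = 0.19 · 10.100 - 1.960
z_β = -0.041

Power = Φ(z_β) = Φ(-0.041) ≈ 0.484

Effect size d = 0.19 is very small by Cohen's convention (0.2/0.5/0.8).

Threshold: power ≥ 0.80 is conventionally adequate.
Power ≈ 0.48 → the study is underpowered (power < 0.80).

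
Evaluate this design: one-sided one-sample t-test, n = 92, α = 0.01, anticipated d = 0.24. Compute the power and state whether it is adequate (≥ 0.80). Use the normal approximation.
Power ≈ 0.49; the study is underpowered (power < 0.80)

Power calculation (one-sample t-test, normal approximation):
z_β = d · √n - z_α
z_β = 0.24 · √92 - 2.326
z_β = 0.24 · 9.592 - 2.326
z_β = -0.024

Power = Φ(z_β) = Φ(-0.024) ≈ 0.490

Effect size d = 0.24 is small by Cohen's convention (0.2/0.5/0.8).

Threshold: power ≥ 0.80 is conventionally adequate.
Power ≈ 0.49 → the study is underpowered (power < 0.80).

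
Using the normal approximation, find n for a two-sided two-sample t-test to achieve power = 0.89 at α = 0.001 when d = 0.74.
n = 75 per group

Sample size formula (two-sample t-test, normal approximation):
n = 2 · ((z_{α/2} + z_β) / d)²

z_{α/2} = 3.291 (for α = 0.001, two-sided)
z_β = 1.227 (for power = 0.89)
d = 0.74

n = 2 · ((3.291 + 1.227) / 0.74)²
n = 2 · (6.105)²
n ≈ 74.54
Round up to the next whole number: n = 75 per group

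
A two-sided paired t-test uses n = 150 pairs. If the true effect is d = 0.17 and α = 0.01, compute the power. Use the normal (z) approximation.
Power ≈ 0.31

Power calculation (paired t-test, normal approximation):
z_β = d · √n - z_{α/2}
z_β = 0.17 · √150 - 2.576
z_β = 0.17 · 12.247 - 2.576
z_β = -0.494

Power = Φ(z_β) = Φ(-0.494) ≈ 0.311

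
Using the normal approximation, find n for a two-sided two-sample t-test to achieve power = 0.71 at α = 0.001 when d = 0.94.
n = 34 per group

Sample size formula (two-sample t-test, normal approximation):
n = 2 · ((z_{α/2} + z_β) / d)²

z_{α/2} = 3.291 (for α = 0.001, two-sided)
z_β = 0.553 (for power = 0.71)
d = 0.94

n = 2 · ((3.291 + 0.553) / 0.94)²
n = 2 · (4.089)²
n ≈ 33.44
Round up to the next whole number: n = 34 per group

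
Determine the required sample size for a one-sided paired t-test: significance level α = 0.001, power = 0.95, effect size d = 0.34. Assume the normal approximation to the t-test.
n = 194 pairs

Sample size formula (paired t-test, normal approximation):
n = ((z_α + z_β) / d)²

z_α = 3.090 (for α = 0.001, one-sided)
z_β = 1.645 (for power = 0.95)
d = 0.34

n = ((3.090 + 1.645) / 0.34)²
n = (13.926)²
n ≈ 193.93
Round up to the next whole number: n = 194 pairs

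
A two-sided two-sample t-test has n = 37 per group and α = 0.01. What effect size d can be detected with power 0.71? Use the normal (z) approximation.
d ≈ 0.73

Minimum detectable effect (two-sample t-test, normal approximation):
d = (z_{α/2} + z_β) / √(n/2)
d = (2.576 + 0.553) / √(37/2)
d = 3.129 / 4.301
d ≈ 0.73

By Cohen's convention (0.2 small / 0.5 medium / 0.8 large): medium effect.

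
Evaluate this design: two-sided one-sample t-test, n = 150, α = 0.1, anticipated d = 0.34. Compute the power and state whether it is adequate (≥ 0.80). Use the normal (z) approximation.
Power ≈ 0.99; the study is adequately powered (power ≥ 0.80)

Power calculation (one-sample t-test, normal approximation):
z_β = d · √n - z_{α/2}
z_β = 0.34 · √150 - 1.645
z_β = 0.34 · 12.247 - 1.645
z_β = 2.519

Power = Φ(z_β) = Φ(2.519) ≈ 0.994

Effect size d = 0.34 is small by Cohen's convention (0.2/0.5/0.8).

Threshold: power ≥ 0.80 is conventionally adequate.
Power ≈ 0.99 → the study is adequately powered (power ≥ 0.80).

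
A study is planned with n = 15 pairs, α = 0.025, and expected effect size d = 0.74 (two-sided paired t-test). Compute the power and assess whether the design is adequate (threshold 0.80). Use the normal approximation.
Power ≈ 0.73; the study is underpowered (power < 0.80)

Power calculation (paired t-test, normal approximation):
z_β = d · √n - z_{α/2}
z_β = 0.74 · √15 - 2.241
z_β = 0.74 · 3.873 - 2.241
z_β = 0.625

Power = Φ(z_β) = Φ(0.625) ≈ 0.734

Effect size d = 0.74 is medium by Cohen's convention (0.2/0.5/0.8).

Threshold: power ≥ 0.80 is conventionally adequate.
Power ≈ 0.73 → the study is underpowered (power < 0.80).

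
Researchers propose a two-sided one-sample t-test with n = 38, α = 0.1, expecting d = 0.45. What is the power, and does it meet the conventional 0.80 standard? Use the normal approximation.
Power ≈ 0.87; the study is adequately powered (power ≥ 0.80)

Power calculation (one-sample t-test, normal approximation):
z_β = d · √n - z_{α/2}
z_β = 0.45 · √38 - 1.645
z_β = 0.45 · 6.164 - 1.645
z_β = 1.129

Power = Φ(z_β) = Φ(1.129) ≈ 0.871

Effect size d = 0.45 is small by Cohen's convention (0.2/0.5/0.8).

Threshold: power ≥ 0.80 is conventionally adequate.
Power ≈ 0.87 → the study is adequately powered (power ≥ 0.80).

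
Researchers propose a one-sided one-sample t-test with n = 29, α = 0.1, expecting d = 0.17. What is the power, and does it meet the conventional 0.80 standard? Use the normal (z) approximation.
Power ≈ 0.36; the study is underpowered (power < 0.80)

Power calculation (one-sample t-test, normal approximation):
z_β = d · √n - z_α
z_β = 0.17 · √29 - 1.282
z_β = 0.17 · 5.385 - 1.282
z_β = -0.366

Power = Φ(z_β) = Φ(-0.366) ≈ 0.357

Effect size d = 0.17 is very small by Cohen's convention (0.2/0.5/0.8).

Threshold: power ≥ 0.80 is conventionally adequate.
Power ≈ 0.36 → the study is underpowered (power < 0.80).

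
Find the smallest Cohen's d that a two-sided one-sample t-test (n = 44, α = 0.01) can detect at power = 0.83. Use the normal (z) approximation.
d ≈ 0.53

Minimum detectable effect (one-sample t-test, normal approximation):
d = (z_{α/2} + z_β) / √n
d = (2.576 + 0.954) / √44
d = 3.530 / 6.633
d ≈ 0.53

By Cohen's convention (0.2 small / 0.5 medium / 0.8 large): medium effect.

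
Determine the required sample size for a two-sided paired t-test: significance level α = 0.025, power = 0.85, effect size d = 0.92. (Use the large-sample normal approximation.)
n = 13 pairs

Sample size formula (paired t-test, normal approximation):
n = ((z_{α/2} + z_β) / d)²

z_{α/2} = 2.241 (for α = 0.025, two-sided)
z_β = 1.036 (for power = 0.85)
d = 0.92

n = ((2.241 + 1.036) / 0.92)²
n = (3.562)²
n ≈ 12.69
Round up to the next whole number: n = 13 pairs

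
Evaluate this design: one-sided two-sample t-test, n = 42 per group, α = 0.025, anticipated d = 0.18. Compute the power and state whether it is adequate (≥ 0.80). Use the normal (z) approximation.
Power ≈ 0.13; the study is underpowered (power < 0.80)

Power calculation (two-sample t-test, normal approximation):
z_β = d · √(n/2) - z_α
z_β = 0.18 · √(42/2) - 1.960
z_β = 0.18 · 4.583 - 1.960
z_β = -1.135

Power = Φ(z_β) = Φ(-1.135) ≈ 0.128

Effect size d = 0.18 is very small by Cohen's convention (0.2/0.5/0.8).

Threshold: power ≥ 0.80 is conventionally adequate.
Power ≈ 0.13 → the study is underpowered (power < 0.80).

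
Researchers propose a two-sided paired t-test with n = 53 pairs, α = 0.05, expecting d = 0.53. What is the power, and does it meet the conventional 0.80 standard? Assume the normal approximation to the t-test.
Power ≈ 0.97; the study is adequately powered (power ≥ 0.80)

Power calculation (paired t-test, normal approximation):
z_β = d · √n - z_{α/2}
z_β = 0.53 · √53 - 1.960
z_β = 0.53 · 7.280 - 1.960
z_β = 1.898

Power = Φ(z_β) = Φ(1.898) ≈ 0.971

Effect size d = 0.53 is medium by Cohen's convention (0.2/0.5/0.8).

Threshold: power ≥ 0.80 is conventionally adequate.
Power ≈ 0.97 → the study is adequately powered (power ≥ 0.80).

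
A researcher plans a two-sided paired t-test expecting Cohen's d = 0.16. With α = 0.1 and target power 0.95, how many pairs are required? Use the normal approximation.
n = 423 pairs

Sample size formula (paired t-test, normal approximation):
n = ((z_{α/2} + z_β) / d)²

z_{α/2} = 1.645 (for α = 0.1, two-sided)
z_β = 1.645 (for power = 0.95)
d = 0.16

n = ((1.645 + 1.645) / 0.16)²
n = (20.563)²
n ≈ 422.84
Round up to the next whole number: n = 423 pairs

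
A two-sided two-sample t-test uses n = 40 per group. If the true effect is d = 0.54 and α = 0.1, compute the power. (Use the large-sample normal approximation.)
Power ≈ 0.78

Power calculation (two-sample t-test, normal approximation):
z_β = d · √(n/2) - z_{α/2}
z_β = 0.54 · √(40/2) - 1.645
z_β = 0.54 · 4.472 - 1.645
z_β = 0.770

Power = Φ(z_β) = Φ(0.770) ≈ 0.779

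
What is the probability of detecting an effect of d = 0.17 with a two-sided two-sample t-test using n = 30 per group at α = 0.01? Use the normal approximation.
Power ≈ 0.03

Power calculation (two-sample t-test, normal approximation):
z_β = d · √(n/2) - z_{α/2}
z_β = 0.17 · √(30/2) - 2.576
z_β = 0.17 · 3.873 - 2.576
z_β = -1.917

Power = Φ(z_β) = Φ(-1.917) ≈ 0.028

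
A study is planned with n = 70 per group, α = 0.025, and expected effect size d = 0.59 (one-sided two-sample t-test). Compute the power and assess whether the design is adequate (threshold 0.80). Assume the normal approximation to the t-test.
Power ≈ 0.94; the study is adequately powered (power ≥ 0.80)

Power calculation (two-sample t-test, normal approximation):
z_β = d · √(n/2) - z_α
z_β = 0.59 · √(70/2) - 1.960
z_β = 0.59 · 5.916 - 1.960
z_β = 1.531

Power = Φ(z_β) = Φ(1.531) ≈ 0.937

Effect size d = 0.59 is medium by Cohen's convention (0.2/0.5/0.8).

Threshold: power ≥ 0.80 is conventionally adequate.
Power ≈ 0.94 → the study is adequately powered (power ≥ 0.80).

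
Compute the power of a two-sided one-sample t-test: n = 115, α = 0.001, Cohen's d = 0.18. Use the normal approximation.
Power ≈ 0.09

Power calculation (one-sample t-test, normal approximation):
z_β = d · √n - z_{α/2}
z_β = 0.18 · √115 - 3.291
z_β = 0.18 · 10.724 - 3.291
z_β = -1.360

Power = Φ(z_β) = Φ(-1.360) ≈ 0.087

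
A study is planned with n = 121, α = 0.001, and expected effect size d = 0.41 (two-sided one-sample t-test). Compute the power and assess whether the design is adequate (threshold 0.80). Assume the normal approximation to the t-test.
Power ≈ 0.89; the study is adequately powered (power ≥ 0.80)

Power calculation (one-sample t-test, normal approximation):
z_β = d · √n - z_{α/2}
z_β = 0.41 · √121 - 3.291
z_β = 0.41 · 11.000 - 3.291
z_β = 1.219

Power = Φ(z_β) = Φ(1.219) ≈ 0.889

Effect size d = 0.41 is small by Cohen's convention (0.2/0.5/0.8).

Threshold: power ≥ 0.80 is conventionally adequate.
Power ≈ 0.89 → the study is adequately powered (power ≥ 0.80).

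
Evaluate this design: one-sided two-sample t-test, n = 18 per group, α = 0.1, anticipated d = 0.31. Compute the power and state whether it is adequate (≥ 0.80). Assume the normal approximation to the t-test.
Power ≈ 0.36; the study is underpowered (power < 0.80)

Power calculation (two-sample t-test, normal approximation):
z_β = d · √(n/2) - z_α
z_β = 0.31 · √(18/2) - 1.282
z_β = 0.31 · 3.000 - 1.282
z_β = -0.352

Power = Φ(z_β) = Φ(-0.352) ≈ 0.363

Effect size d = 0.31 is small by Cohen's convention (0.2/0.5/0.8).

Threshold: power ≥ 0.80 is conventionally adequate.
Power ≈ 0.36 → the study is underpowered (power < 0.80).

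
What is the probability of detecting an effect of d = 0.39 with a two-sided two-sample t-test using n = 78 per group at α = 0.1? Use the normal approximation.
Power ≈ 0.79

Power calculation (two-sample t-test, normal approximation):
z_β = d · √(n/2) - z_{α/2}
z_β = 0.39 · √(78/2) - 1.645
z_β = 0.39 · 6.245 - 1.645
z_β = 0.791

Power = Φ(z_β) = Φ(0.791) ≈ 0.785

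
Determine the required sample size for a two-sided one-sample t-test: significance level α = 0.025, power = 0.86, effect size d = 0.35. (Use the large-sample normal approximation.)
n = 91

Sample size formula (one-sample t-test, normal approximation):
n = ((z_{α/2} + z_β) / d)²

z_{α/2} = 2.241 (for α = 0.025, two-sided)
z_β = 1.080 (for power = 0.86)
d = 0.35

n = ((2.241 + 1.080) / 0.35)²
n = (9.489)²
n ≈ 90.04
Round up to the next whole number: n = 91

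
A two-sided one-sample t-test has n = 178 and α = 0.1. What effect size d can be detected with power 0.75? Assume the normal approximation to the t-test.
d ≈ 0.17

Minimum detectable effect (one-sample t-test, normal approximation):
d = (z_{α/2} + z_β) / √n
d = (1.645 + 0.674) / √178
d = 2.319 / 13.342
d ≈ 0.17

By Cohen's convention (0.2 small / 0.5 medium / 0.8 large): very small effect.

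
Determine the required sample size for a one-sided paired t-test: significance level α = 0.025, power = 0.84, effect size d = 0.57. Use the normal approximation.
n = 27 pairs

Sample size formula (paired t-test, normal approximation):
n = ((z_α + z_β) / d)²

z_α = 1.960 (for α = 0.025, one-sided)
z_β = 0.994 (for power = 0.84)
d = 0.57

n = ((1.960 + 0.994) / 0.57)²
n = (5.182)²
n ≈ 26.85
Round up to the next whole number: n = 27 pairs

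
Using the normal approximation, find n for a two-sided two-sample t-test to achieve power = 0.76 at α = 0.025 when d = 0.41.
n = 104 per group

Sample size formula (two-sample t-test, normal approximation):
n = 2 · ((z_{α/2} + z_β) / d)²

z_{α/2} = 2.241 (for α = 0.025, two-sided)
z_β = 0.706 (for power = 0.76)
d = 0.41

n = 2 · ((2.241 + 0.706) / 0.41)²
n = 2 · (7.188)²
n ≈ 103.33
Round up to the next whole number: n = 104 per group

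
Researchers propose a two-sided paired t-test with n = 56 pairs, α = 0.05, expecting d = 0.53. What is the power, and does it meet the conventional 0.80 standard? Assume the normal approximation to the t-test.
Power ≈ 0.98; the study is adequately powered (power ≥ 0.80)

Power calculation (paired t-test, normal approximation):
z_β = d · √n - z_{α/2}
z_β = 0.53 · √56 - 1.960
z_β = 0.53 · 7.483 - 1.960
z_β = 2.006

Power = Φ(z_β) = Φ(2.006) ≈ 0.978

Effect size d = 0.53 is medium by Cohen's convention (0.2/0.5/0.8).

Threshold: power ≥ 0.80 is conventionally adequate.
Power ≈ 0.98 → the study is adequately powered (power ≥ 0.80).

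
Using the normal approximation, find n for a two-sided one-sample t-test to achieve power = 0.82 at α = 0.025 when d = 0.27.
n = 137

Sample size formula (one-sample t-test, normal approximation):
n = ((z_{α/2} + z_β) / d)²

z_{α/2} = 2.241 (for α = 0.025, two-sided)
z_β = 0.915 (for power = 0.82)
d = 0.27

n = ((2.241 + 0.915) / 0.27)²
n = (11.689)²
n ≈ 136.63
Round up to the next whole number: n = 137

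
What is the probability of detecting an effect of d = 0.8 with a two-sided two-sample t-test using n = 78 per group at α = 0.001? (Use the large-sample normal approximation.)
Power ≈ 0.96

Power calculation (two-sample t-test, normal approximation):
z_β = d · √(n/2) - z_{α/2}
z_β = 0.8 · √(78/2) - 3.291
z_β = 0.8 · 6.245 - 3.291
z_β = 1.705

Power = Φ(z_β) = Φ(1.705) ≈ 0.956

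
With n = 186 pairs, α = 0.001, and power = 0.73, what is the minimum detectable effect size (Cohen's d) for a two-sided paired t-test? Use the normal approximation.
d ≈ 0.29

Minimum detectable effect (paired t-test, normal approximation):
d = (z_{α/2} + z_β) / √n
d = (3.291 + 0.613) / √186
d = 3.903 / 13.638
d ≈ 0.29

By Cohen's convention (0.2 small / 0.5 medium / 0.8 large): small effect.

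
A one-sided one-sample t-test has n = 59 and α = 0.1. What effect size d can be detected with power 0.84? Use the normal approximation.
d ≈ 0.30

Minimum detectable effect (one-sample t-test, normal approximation):
d = (z_α + z_β) / √n
d = (1.282 + 0.994) / √59
d = 2.276 / 7.681
d ≈ 0.30

By Cohen's convention (0.2 small / 0.5 medium / 0.8 large): small effect.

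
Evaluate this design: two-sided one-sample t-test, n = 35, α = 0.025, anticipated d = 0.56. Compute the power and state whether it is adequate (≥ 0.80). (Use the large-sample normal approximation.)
Power ≈ 0.86; the study is adequately powered (power ≥ 0.80)

Power calculation (one-sample t-test, normal approximation):
z_β = d · √n - z_{α/2}
z_β = 0.56 · √35 - 2.241
z_β = 0.56 · 5.916 - 2.241
z_β = 1.072

Power = Φ(z_β) = Φ(1.072) ≈ 0.858

Effect size d = 0.56 is medium by Cohen's convention (0.2/0.5/0.8).

Threshold: power ≥ 0.80 is conventionally adequate.
Power ≈ 0.86 → the study is adequately powered (power ≥ 0.80).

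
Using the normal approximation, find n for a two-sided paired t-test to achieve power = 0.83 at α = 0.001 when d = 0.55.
n = 60 pairs

Sample size formula (paired t-test, normal approximation):
n = ((z_{α/2} + z_β) / d)²

z_{α/2} = 3.291 (for α = 0.001, two-sided)
z_β = 0.954 (for power = 0.83)
d = 0.55

n = ((3.291 + 0.954) / 0.55)²
n = (7.718)²
n ≈ 59.57
Round up to the next whole number: n = 60 pairs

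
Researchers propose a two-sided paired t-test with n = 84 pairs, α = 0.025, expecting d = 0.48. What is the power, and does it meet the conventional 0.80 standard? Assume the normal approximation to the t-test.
Power ≈ 0.98; the study is adequately powered (power ≥ 0.80)

Power calculation (paired t-test, normal approximation):
z_β = d · √n - z_{α/2}
z_β = 0.48 · √84 - 2.241
z_β = 0.48 · 9.165 - 2.241
z_β = 2.158

Power = Φ(z_β) = Φ(2.158) ≈ 0.985

Effect size d = 0.48 is small by Cohen's convention (0.2/0.5/0.8).

Threshold: power ≥ 0.80 is conventionally adequate.
Power ≈ 0.98 → the study is adequately powered (power ≥ 0.80).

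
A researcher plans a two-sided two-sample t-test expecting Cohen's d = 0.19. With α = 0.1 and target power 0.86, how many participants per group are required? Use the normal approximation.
n = 412 per group

Sample size formula (two-sample t-test, normal approximation):
n = 2 · ((z_{α/2} + z_β) / d)²

z_{α/2} = 1.645 (for α = 0.1, two-sided)
z_β = 1.080 (for power = 0.86)
d = 0.19

n = 2 · ((1.645 + 1.080) / 0.19)²
n = 2 · (14.342)²
n ≈ 411.39
Round up to the next whole number: n = 412 per group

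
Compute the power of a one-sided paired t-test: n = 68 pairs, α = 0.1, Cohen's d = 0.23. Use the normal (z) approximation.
Power ≈ 0.73

Power calculation (paired t-test, normal approximation):
z_β = d · √n - z_α
z_β = 0.23 · √68 - 1.282
z_β = 0.23 · 8.246 - 1.282
z_β = 0.615

Power = Φ(z_β) = Φ(0.615) ≈ 0.731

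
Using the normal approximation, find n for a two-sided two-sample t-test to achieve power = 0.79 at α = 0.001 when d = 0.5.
n = 135 per group

Sample size formula (two-sample t-test, normal approximation):
n = 2 · ((z_{α/2} + z_β) / d)²

z_{α/2} = 3.291 (for α = 0.001, two-sided)
z_β = 0.806 (for power = 0.79)
d = 0.5

n = 2 · ((3.291 + 0.806) / 0.5)²
n = 2 · (8.194)²
n ≈ 134.28
Round up to the next whole number: n = 135 per group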